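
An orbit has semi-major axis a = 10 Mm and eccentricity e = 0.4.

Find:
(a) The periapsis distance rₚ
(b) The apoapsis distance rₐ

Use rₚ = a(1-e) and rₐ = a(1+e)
a = 10 Mm = 1 × 10^7 m
e = 0.4:  1 − e = 0.6,  1 + e = 1.4
(a) rₚ = a(1 − e) = 1 × 10^7 m × 0.6 = 6 × 10^6 m ≈ 6 Mm
(b) rₐ = a(1 + e) = 1 × 10^7 m × 1.4 = 1.4 × 10^7 m ≈ 14 Mm

Final answer:
(a) rₚ = 6 Mm
(b) rₐ = 14 Mm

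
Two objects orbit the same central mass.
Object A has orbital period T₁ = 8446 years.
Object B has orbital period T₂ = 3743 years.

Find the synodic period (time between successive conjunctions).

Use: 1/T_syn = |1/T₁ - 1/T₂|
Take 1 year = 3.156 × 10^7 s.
T₁ = 8446 years = 2.66556 × 10^11 s
T₂ = 3743 years = 1.18129 × 10^11 s
1/T₁ = 3.75156 × 10^-12 s⁻¹
1/T₂ = 8.46532 × 10^-12 s⁻¹
|1/T₁ − 1/T₂| = 4.71376 × 10^-12 s⁻¹
T_syn = 1 / |1/T₁ − 1/T₂| = 2.12145 × 10^11 s ≈ 6722 years

Final answer: T_syn = 6722 years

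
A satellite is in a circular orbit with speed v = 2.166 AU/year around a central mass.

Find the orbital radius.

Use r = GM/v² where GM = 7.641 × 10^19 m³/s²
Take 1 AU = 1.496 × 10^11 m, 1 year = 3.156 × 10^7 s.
v = 2.166 AU/year = 10267.2 m/s
GM = 7.641 × 10^19 m³/s²
v² = 1.05416 × 10^8 m²/s²
r = GM/v² = (7.641 × 10^19) / (1.05416 × 10^8) = 7.24843 × 10^11 m ≈ 4.845 AU

Final answer: 4.845 AU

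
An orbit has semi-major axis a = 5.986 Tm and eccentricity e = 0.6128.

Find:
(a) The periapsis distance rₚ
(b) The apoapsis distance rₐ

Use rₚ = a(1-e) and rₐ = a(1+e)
a = 5.986 Tm = 5.986 × 10^12 m
e = 0.6128:  1 − e = 0.3872,  1 + e = 1.6128
(a) rₚ = a(1 − e) = 5.986 × 10^12 m × 0.3872 = 2.31778 × 10^12 m ≈ 2.318 Tm
(b) rₐ = a(1 + e) = 5.986 × 10^12 m × 1.6128 = 9.65422 × 10^12 m ≈ 9.654 Tm

Final answer:
(a) rₚ = 2.318 Tm
(b) rₐ = 9.654 Tm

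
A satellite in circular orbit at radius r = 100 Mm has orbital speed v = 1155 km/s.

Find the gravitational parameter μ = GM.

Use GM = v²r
r = 100 Mm = 1 × 10^8 m
v = 1155 km/s = 1.155 × 10^6 m/s
v² = 1.33402 × 10^12 m²/s²
GM = v²r = 1.33402 × 10^12 × 1 × 10^8 = 1.33402 × 10^20 m³/s²
GM ≈ 1.334 × 10^20 m³/s²

Final answer: GM = 1.334 × 10^20 m³/s²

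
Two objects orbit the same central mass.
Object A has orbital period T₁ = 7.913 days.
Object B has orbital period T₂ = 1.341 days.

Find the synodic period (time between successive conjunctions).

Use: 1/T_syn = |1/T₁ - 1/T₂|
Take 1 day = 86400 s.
T₁ = 7.913 days = 683683 s
T₂ = 1.341 days = 115862 s
1/T₁ = 1.46267 × 10^-6 s⁻¹
1/T₂ = 8.63093 × 10^-6 s⁻¹
|1/T₁ − 1/T₂| = 7.16826 × 10^-6 s⁻¹
T_syn = 1 / |1/T₁ − 1/T₂| = 139504 s ≈ 1.615 days

Final answer: T_syn = 1.615 days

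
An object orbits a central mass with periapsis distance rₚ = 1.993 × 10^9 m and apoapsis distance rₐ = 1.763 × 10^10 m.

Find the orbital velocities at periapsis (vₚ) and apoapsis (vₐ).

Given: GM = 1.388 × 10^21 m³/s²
rₚ = 1.993 × 10^9 m
rₐ = 1.763 × 10^10 m
GM = 1.388 × 10^21 m³/s²
a = (rₚ + rₐ)/2 = 9.8115 × 10^9 m
Vis-viva: v² = GM (2/r − 1/a)
vₚ² = 1.388 × 10^21 × (1.00351 × 10^-9 − 1.01921 × 10^-10) = 1.25141 × 10^12 m²/s²
vₚ = 1.11866 × 10^6 m/s ≈ 1119 km/s
vₐ² = 1.388 × 10^21 × (1.13443 × 10^-10 − 1.01921 × 10^-10) = 1.59922 × 10^10 m²/s²
vₐ = 126460 m/s ≈ 126.5 km/s

Final answer: vₚ = 1119 km/s, vₐ = 126.5 km/s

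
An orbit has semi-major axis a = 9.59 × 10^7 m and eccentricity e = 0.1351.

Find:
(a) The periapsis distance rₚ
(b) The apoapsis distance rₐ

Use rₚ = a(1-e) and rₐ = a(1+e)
a = 9.59 × 10^7 m
e = 0.1351:  1 − e = 0.8649,  1 + e = 1.1351
(a) rₚ = a(1 − e) = 9.59 × 10^7 m × 0.8649 = 8.29439 × 10^7 m ≈ 8.294 × 10^7 m
(b) rₐ = a(1 + e) = 9.59 × 10^7 m × 1.1351 = 1.08856 × 10^8 m ≈ 1.089 × 10^8 m

Final answer:
(a) rₚ = 8.294 × 10^7 m
(b) rₐ = 1.089 × 10^8 m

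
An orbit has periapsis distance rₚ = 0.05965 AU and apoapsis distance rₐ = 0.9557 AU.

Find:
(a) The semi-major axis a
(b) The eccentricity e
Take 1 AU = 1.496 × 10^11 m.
rₚ = 0.05965 AU = 8.92364 × 10^9 m
rₐ = 0.9557 AU = 1.42973 × 10^11 m
(a) a = (rₚ + rₐ)/2 = 7.59482 × 10^10 m ≈ 0.5077 AU
(b) e = (rₐ − rₚ)/(rₐ + rₚ) = (1.34049 × 10^11) / (1.51896 × 10^11) = 0.882504

Final answer:
(a) a = 0.5077 AU
(b) e = 0.8825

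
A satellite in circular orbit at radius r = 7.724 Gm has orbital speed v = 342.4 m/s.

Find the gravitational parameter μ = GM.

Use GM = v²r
r = 7.724 Gm = 7.724 × 10^9 m
v = 342.4 m/s
v² = 117238 m²/s²
GM = v²r = 117238 × 7.724 × 10^9 = 9.05544 × 10^14 m³/s²
GM ≈ 9.055 × 10^14 m³/s²

Final answer: GM = 9.055 × 10^14 m³/s²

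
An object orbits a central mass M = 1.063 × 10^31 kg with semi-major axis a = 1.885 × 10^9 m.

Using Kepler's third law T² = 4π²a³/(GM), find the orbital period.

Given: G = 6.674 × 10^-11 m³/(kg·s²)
M = 1.063 × 10^31 kg
GM = G × M = 6.674 × 10^-11 × 1.063 × 10^31 = 7.09446 × 10^20 m³/s²
a = 1.885 × 10^9 m
a³ = 6.69783 × 10^27 m³
T = 2π √(a³/GM) = 2π √((6.69783 × 10^27) / (7.09446 × 10^20)) = 2π × 3072.61 s
T = 19305.8 s ≈ 5.363 hours

Final answer: 5.363 hours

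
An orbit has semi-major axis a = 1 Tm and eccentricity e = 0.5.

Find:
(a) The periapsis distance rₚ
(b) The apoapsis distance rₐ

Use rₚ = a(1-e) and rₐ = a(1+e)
a = 1 Tm = 1 × 10^12 m
e = 0.5:  1 − e = 0.5,  1 + e = 1.5
(a) rₚ = a(1 − e) = 1 × 10^12 m × 0.5 = 5 × 10^11 m ≈ 500 Gm
(b) rₐ = a(1 + e) = 1 × 10^12 m × 1.5 = 1.5 × 10^12 m ≈ 1.5 Tm

Final answer:
(a) rₚ = 500 Gm
(b) rₐ = 1.5 Tm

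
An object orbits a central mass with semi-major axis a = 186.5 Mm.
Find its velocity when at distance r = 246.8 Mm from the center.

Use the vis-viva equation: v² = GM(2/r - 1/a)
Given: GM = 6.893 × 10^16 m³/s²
a = 186.5 Mm = 1.865 × 10^8 m
r = 246.8 Mm = 2.468 × 10^8 m
GM = 6.893 × 10^16 m³/s²
2/r − 1/a = 8.10373 × 10^-9 − 5.36193 × 10^-9 = 2.7418 × 10^-9 m⁻¹
v² = GM (2/r − 1/a) = 1.88992 × 10^8 m²/s²
v = 13747.4 m/s ≈ 13.75 km/s

Final answer: 13.75 km/s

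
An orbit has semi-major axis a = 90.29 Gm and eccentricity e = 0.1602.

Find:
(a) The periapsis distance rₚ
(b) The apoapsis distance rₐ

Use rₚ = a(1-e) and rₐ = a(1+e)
a = 90.29 Gm = 9.029 × 10^10 m
e = 0.1602:  1 − e = 0.8398,  1 + e = 1.1602
(a) rₚ = a(1 − e) = 9.029 × 10^10 m × 0.8398 = 7.58255 × 10^10 m ≈ 75.83 Gm
(b) rₐ = a(1 + e) = 9.029 × 10^10 m × 1.1602 = 1.04754 × 10^11 m ≈ 104.8 Gm

Final answer:
(a) rₚ = 75.83 Gm
(b) rₐ = 104.8 Gm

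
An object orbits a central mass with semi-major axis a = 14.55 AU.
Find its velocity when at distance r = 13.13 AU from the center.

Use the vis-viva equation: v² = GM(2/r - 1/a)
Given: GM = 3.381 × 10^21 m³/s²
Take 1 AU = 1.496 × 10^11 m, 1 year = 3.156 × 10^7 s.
a = 14.55 AU = 2.17668 × 10^12 m
r = 13.13 AU = 1.96425 × 10^12 m
GM = 3.381 × 10^21 m³/s²
2/r − 1/a = 1.0182 × 10^-12 − 4.59415 × 10^-13 = 5.58786 × 10^-13 m⁻¹
v² = GM (2/r − 1/a) = 1.88926 × 10^9 m²/s²
v = 43465.6 m/s ≈ 9.17 AU/year

Final answer: 9.17 AU/year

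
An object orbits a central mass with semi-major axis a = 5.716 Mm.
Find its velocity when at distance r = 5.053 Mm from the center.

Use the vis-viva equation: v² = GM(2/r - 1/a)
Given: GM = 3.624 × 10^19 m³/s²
a = 5.716 Mm = 5.716 × 10^6 m
r = 5.053 Mm = 5.053 × 10^6 m
GM = 3.624 × 10^19 m³/s²
2/r − 1/a = 3.95804 × 10^-7 − 1.74948 × 10^-7 = 2.20857 × 10^-7 m⁻¹
v² = GM (2/r − 1/a) = 8.00386 × 10^12 m²/s²
v = 2.82911 × 10^6 m/s ≈ 2829 km/s

Final answer: 2829 km/s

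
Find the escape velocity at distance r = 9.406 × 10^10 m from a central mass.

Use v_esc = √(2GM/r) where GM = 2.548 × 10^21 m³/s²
r = 9.406 × 10^10 m
GM = 2.548 × 10^21 m³/s²
2GM/r = 2 × (2.548 × 10^21) / (9.406 × 10^10) = 5.41782 × 10^10 m²/s²
v_esc = √(2GM/r) = 232762 m/s ≈ 232.8 km/s

Final answer: 232.8 km/s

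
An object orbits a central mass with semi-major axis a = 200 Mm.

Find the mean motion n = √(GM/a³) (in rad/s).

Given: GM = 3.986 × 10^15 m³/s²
a = 200 Mm = 2 × 10^8 m
GM = 3.986 × 10^15 m³/s²
a³ = 8 × 10^24 m³
GM/a³ = (3.986 × 10^15) / (8 × 10^24) = 4.9825 × 10^-10 s⁻²
n = √(GM/a³) = 2.23215 × 10^-5 rad/s ≈ 2.232 × 10^-5 rad/s

Final answer: n = 2.232 × 10^-5 rad/s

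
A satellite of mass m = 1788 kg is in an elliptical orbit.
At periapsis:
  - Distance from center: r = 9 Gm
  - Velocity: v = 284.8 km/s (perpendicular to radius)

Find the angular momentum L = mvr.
r = 9 Gm = 9 × 10^9 m
v = 284.8 km/s = 284800 m/s
vr = 284800 × 9 × 10^9 = 2.5632 × 10^15 m²/s
L = m × vr = 1788 × 2.5632 × 10^15 = 4.583 × 10^18 kg·m²/s ≈ 4.583 × 10^18 kg·m²/s

Final answer: L = 4.583 × 10^18 kg·m²/s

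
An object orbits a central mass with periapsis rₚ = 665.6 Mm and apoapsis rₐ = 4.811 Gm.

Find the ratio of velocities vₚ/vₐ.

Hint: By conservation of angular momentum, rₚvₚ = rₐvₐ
rₚ = 665.6 Mm = 6.656 × 10^8 m
rₐ = 4.811 Gm = 4.811 × 10^9 m
rₚvₚ = rₐvₐ  ⇒  vₚ/vₐ = rₐ/rₚ
vₚ/vₐ = (4.811 × 10^9) / (6.656 × 10^8) = 7.22806

Final answer: vₚ/vₐ = 7.228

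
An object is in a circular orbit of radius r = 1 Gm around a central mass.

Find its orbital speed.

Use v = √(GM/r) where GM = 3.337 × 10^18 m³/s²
r = 1 Gm = 1 × 10^9 m
GM = 3.337 × 10^18 m³/s²
GM/r = (3.337 × 10^18) / (1 × 10^9) = 3.337 × 10^9 m²/s²
v = √(GM/r) = 57766.8 m/s ≈ 57.77 km/s

Final answer: 57.77 km/s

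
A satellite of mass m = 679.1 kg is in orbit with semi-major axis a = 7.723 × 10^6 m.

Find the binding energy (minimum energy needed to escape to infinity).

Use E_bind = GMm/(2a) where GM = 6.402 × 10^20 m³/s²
a = 7.723 × 10^6 m
GM = 6.402 × 10^20 m³/s²
m = 679.1 kg
GMm = 6.402 × 10^20 × 679.1 = 4.3476 × 10^23 m³·kg/s²
2a = 1.5446 × 10^7 m
E_bind = GMm/(2a) = 2.81471 × 10^16 J ≈ 28.15 PJ

Final answer: 28.15 PJ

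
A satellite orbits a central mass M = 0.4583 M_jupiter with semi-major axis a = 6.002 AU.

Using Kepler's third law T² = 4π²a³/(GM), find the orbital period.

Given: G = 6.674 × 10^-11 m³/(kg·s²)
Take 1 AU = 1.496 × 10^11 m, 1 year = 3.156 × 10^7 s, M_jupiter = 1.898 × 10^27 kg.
M = 0.4583 M_jupiter = 8.69853 × 10^26 kg
GM = G × M = 6.674 × 10^-11 × 8.69853 × 10^26 = 5.8054 × 10^16 m³/s²
a = 6.002 AU = 8.97899 × 10^11 m
a³ = 7.23907 × 10^35 m³
T = 2π √(a³/GM) = 2π √((7.23907 × 10^35) / (5.8054 × 10^16)) = 2π × 3.53122 × 10^9 s
T = 2.21873 × 10^10 s ≈ 703 years

Final answer: 703 years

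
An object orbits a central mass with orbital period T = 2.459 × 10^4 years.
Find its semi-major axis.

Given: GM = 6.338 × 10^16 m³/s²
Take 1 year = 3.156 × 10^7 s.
T = 2.459 × 10^4 years = 7.7606 × 10^11 s
GM = 6.338 × 10^16 m³/s²
Kepler's third law: a³ = GM T² / (4π²)
T² = 6.0227 × 10^23 s²
a³ = (6.338 × 10^16) × (6.0227 × 10^23) / (4π²) = 9.66904 × 10^38 m³
a = (a³)^(1/3) = 9.88844 × 10^12 m ≈ 9.888 Tm

Final answer: 9.888 Tm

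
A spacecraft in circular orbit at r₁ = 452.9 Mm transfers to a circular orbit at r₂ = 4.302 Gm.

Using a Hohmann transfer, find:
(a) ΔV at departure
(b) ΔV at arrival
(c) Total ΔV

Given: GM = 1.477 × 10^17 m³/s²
r₁ = 452.9 Mm = 4.529 × 10^8 m
r₂ = 4.302 Gm = 4.302 × 10^9 m
GM = 1.477 × 10^17 m³/s²
Transfer ellipse: a_t = (r₁ + r₂)/2 = 2.37745 × 10^9 m
Circular speed at r₁: v₁ = √(GM/r₁) = 18058.8 m/s
Transfer speed at r₁ (periapsis): v₁ₜ = √(GM(2/r₁ − 1/a_t)) = 24292.3 m/s
(a) ΔV₁ = v₁ₜ − v₁ = 6233.49 m/s ≈ 6.233 km/s
Circular speed at r₂: v₂ = √(GM/r₂) = 5859.43 m/s
Transfer speed at r₂ (apoapsis): v₂ₜ = √(GM(2/r₂ − 1/a_t)) = 2557.41 m/s
(b) ΔV₂ = v₂ − v₂ₜ = 3302.01 m/s ≈ 3.302 km/s
(c) ΔV_total = ΔV₁ + ΔV₂ = 9535.5 m/s ≈ 9.536 km/s

Final answer:
(a) ΔV₁ = 6.233 km/s
(b) ΔV₂ = 3.302 km/s
(c) ΔV_total = 9.536 km/s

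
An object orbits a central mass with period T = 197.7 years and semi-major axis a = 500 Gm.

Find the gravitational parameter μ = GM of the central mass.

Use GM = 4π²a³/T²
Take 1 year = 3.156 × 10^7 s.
T = 197.7 years = 6.23941 × 10^9 s
a = 500 Gm = 5 × 10^11 m
a³ = 1.25 × 10^35 m³
T² = 3.89303 × 10^19 s²
GM = 4π² × (1.25 × 10^35) / (3.89303 × 10^19) = 1.2676 × 10^17 m³/s²
GM ≈ 1.268 × 10^17 m³/s²

Final answer: GM = 1.268 × 10^17 m³/s²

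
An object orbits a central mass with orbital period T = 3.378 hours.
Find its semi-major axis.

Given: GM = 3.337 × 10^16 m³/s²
T = 3.378 hours = 12160.8 s
GM = 3.337 × 10^16 m³/s²
Kepler's third law: a³ = GM T² / (4π²)
T² = 1.47885 × 10^8 s²
a³ = (3.337 × 10^16) × (1.47885 × 10^8) / (4π²) = 1.25003 × 10^23 m³
a = (a³)^(1/3) = 5.00004 × 10^7 m ≈ 50 Mm

Final answer: 50 Mm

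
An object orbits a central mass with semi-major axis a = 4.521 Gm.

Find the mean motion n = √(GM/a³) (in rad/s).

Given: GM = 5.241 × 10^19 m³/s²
a = 4.521 Gm = 4.521 × 10^9 m
GM = 5.241 × 10^19 m³/s²
a³ = 9.24067 × 10^28 m³
GM/a³ = (5.241 × 10^19) / (9.24067 × 10^28) = 5.67167 × 10^-10 s⁻²
n = √(GM/a³) = 2.38153 × 10^-5 rad/s ≈ 2.382 × 10^-5 rad/s

Final answer: n = 2.382 × 10^-5 rad/s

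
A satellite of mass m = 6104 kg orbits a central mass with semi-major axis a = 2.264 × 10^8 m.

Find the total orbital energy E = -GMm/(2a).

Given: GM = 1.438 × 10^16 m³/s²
a = 2.264 × 10^8 m
GM = 1.438 × 10^16 m³/s²
2a = 4.528 × 10^8 m
GMm = 1.438 × 10^16 × 6104 = 8.77755 × 10^19 m³·kg/s²
E = −GMm/(2a) = -1.93851 × 10^11 J ≈ -193.9 GJ

Final answer: -193.9 GJ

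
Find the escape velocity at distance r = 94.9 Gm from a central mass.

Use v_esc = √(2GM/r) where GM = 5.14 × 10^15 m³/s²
r = 94.9 Gm = 9.49 × 10^10 m
GM = 5.14 × 10^15 m³/s²
2GM/r = 2 × (5.14 × 10^15) / (9.49 × 10^10) = 108325 m²/s²
v_esc = √(2GM/r) = 329.127 m/s ≈ 329.1 m/s

Final answer: 329.1 m/s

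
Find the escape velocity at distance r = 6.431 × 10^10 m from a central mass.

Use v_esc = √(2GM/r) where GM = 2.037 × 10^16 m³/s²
r = 6.431 × 10^10 m
GM = 2.037 × 10^16 m³/s²
2GM/r = 2 × (2.037 × 10^16) / (6.431 × 10^10) = 633494 m²/s²
v_esc = √(2GM/r) = 795.923 m/s ≈ 795.9 m/s

Final answer: 795.9 m/s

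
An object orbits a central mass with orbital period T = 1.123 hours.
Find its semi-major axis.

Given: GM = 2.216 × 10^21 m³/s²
T = 1.123 hours = 4042.8 s
GM = 2.216 × 10^21 m³/s²
Kepler's third law: a³ = GM T² / (4π²)
T² = 1.63442 × 10^7 s²
a³ = (2.216 × 10^21) × (1.63442 × 10^7) / (4π²) = 9.17433 × 10^26 m³
a = (a³)^(1/3) = 9.71684 × 10^8 m ≈ 9.717 × 10^8 m

Final answer: 9.717 × 10^8 m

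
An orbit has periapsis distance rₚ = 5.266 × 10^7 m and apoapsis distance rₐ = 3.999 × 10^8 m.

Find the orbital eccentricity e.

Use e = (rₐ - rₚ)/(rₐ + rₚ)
rₚ = 5.266 × 10^7 m
rₐ = 3.999 × 10^8 m
rₐ − rₚ = 3.4724 × 10^8 m
rₐ + rₚ = 4.5256 × 10^8 m
e = (rₐ − rₚ)/(rₐ + rₚ) = 0.767279

Final answer: e = 0.7673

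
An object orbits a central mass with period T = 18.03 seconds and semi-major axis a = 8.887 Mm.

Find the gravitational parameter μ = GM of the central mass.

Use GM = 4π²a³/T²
T = 18.03 seconds
a = 8.887 Mm = 8.887 × 10^6 m
a³ = 7.01884 × 10^20 m³
T² = 325.081 s²
GM = 4π² × (7.01884 × 10^20) / 325.081 = 8.52381 × 10^19 m³/s²
GM ≈ 8.524 × 10^19 m³/s²

Final answer: GM = 8.524 × 10^19 m³/s²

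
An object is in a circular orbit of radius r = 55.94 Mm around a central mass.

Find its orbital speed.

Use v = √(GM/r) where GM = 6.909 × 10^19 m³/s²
r = 55.94 Mm = 5.594 × 10^7 m
GM = 6.909 × 10^19 m³/s²
GM/r = (6.909 × 10^19) / (5.594 × 10^7) = 1.23507 × 10^12 m²/s²
v = √(GM/r) = 1.11134 × 10^6 m/s ≈ 1111 km/s

Final answer: 1111 km/s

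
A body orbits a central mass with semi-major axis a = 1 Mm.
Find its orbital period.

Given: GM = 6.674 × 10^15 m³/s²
a = 1 Mm = 1 × 10^6 m
GM = 6.674 × 10^15 m³/s²
a³ = 1 × 10^18 m³
T = 2π √(a³/GM) = 2π √((1 × 10^18) / (6.674 × 10^15)) = 2π × 12.2407 s
T = 76.9107 s ≈ 1.282 minutes

Final answer: 1.282 minutes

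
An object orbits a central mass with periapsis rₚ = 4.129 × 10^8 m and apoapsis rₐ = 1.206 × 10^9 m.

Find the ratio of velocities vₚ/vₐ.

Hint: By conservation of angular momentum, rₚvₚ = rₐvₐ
rₚ = 4.129 × 10^8 m
rₐ = 1.206 × 10^9 m
rₚvₚ = rₐvₐ  ⇒  vₚ/vₐ = rₐ/rₚ
vₚ/vₐ = (1.206 × 10^9) / (4.129 × 10^8) = 2.9208

Final answer: vₚ/vₐ = 2.921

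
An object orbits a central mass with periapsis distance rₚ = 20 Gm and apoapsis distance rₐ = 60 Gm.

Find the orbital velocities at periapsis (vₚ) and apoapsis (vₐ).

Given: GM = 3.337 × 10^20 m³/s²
rₚ = 20 Gm = 2 × 10^10 m
rₐ = 60 Gm = 6 × 10^10 m
GM = 3.337 × 10^20 m³/s²
a = (rₚ + rₐ)/2 = 4 × 10^10 m
Vis-viva: v² = GM (2/r − 1/a)
vₚ² = 3.337 × 10^20 × (1 × 10^-10 − 2.5 × 10^-11) = 2.50275 × 10^10 m²/s²
vₚ = 158201 m/s ≈ 158.2 km/s
vₐ² = 3.337 × 10^20 × (3.33333 × 10^-11 − 2.5 × 10^-11) = 2.78083 × 10^9 m²/s²
vₐ = 52733.6 m/s ≈ 52.73 km/s

Final answer: vₚ = 158.2 km/s, vₐ = 52.73 km/s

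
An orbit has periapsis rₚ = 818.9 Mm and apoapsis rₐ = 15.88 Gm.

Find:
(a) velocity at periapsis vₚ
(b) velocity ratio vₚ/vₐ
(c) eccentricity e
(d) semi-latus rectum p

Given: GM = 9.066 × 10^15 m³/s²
rₚ = 818.9 Mm = 8.189 × 10^8 m
rₐ = 15.88 Gm = 1.588 × 10^10 m
GM = 9.066 × 10^15 m³/s²
a = (rₚ + rₐ)/2 = 8.34945 × 10^9 m
e = (rₐ − rₚ)/(rₐ + rₚ) = (1.50611 × 10^10) / (1.66989 × 10^10) = 0.901922
(a) vₚ² = GM (2/rₚ − 1/a) = 9.066 × 10^15 × (2.4423 × 10^-9 − 1.19768 × 10^-10) = 2.10561 × 10^7 m²/s²;  vₚ = 4588.69 m/s ≈ 4.589 km/s
(b) vₚ/vₐ = rₐ/rₚ (angular momentum) = (1.588 × 10^10) / (8.189 × 10^8) = 19.3919 ≈ 19.39
(c) e = 0.901922 ≈ 0.9019
(d) 1 − e² = 0.186537;  p = a(1 − e²) = 8.34945 × 10^9 × 0.186537 = 1.55748 × 10^9 m ≈ 1.557 Gm

Final answer:
(a) velocity at periapsis vₚ = 4.589 km/s
(b) velocity ratio vₚ/vₐ = 19.39
(c) eccentricity e = 0.9019
(d) semi-latus rectum p = 1.557 Gm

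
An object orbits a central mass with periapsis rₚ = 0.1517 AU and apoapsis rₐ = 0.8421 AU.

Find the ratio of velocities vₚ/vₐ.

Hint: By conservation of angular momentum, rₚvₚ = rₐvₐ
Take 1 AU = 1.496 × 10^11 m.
rₚ = 0.1517 AU = 2.26943 × 10^10 m
rₐ = 0.8421 AU = 1.25978 × 10^11 m
rₚvₚ = rₐvₐ  ⇒  vₚ/vₐ = rₐ/rₚ
vₚ/vₐ = (1.25978 × 10^11) / (2.26943 × 10^10) = 5.55109

Final answer: vₚ/vₐ = 5.551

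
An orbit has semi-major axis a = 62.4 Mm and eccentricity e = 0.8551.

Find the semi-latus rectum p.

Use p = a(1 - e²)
a = 62.4 Mm = 6.24 × 10^7 m
e = 0.8551,  e² = 0.731196,  1 − e² = 0.268804
p = a(1 − e²) = 6.24 × 10^7 m × 0.268804 = 1.67734 × 10^7 m ≈ 16.77 Mm

Final answer: p = 16.77 Mm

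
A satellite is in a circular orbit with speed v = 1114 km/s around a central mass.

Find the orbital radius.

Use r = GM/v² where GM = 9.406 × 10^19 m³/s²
v = 1114 km/s = 1.114 × 10^6 m/s
GM = 9.406 × 10^19 m³/s²
v² = 1.241 × 10^12 m²/s²
r = GM/v² = (9.406 × 10^19) / (1.241 × 10^12) = 7.5794 × 10^7 m ≈ 7.579 × 10^7 m

Final answer: 7.579 × 10^7 m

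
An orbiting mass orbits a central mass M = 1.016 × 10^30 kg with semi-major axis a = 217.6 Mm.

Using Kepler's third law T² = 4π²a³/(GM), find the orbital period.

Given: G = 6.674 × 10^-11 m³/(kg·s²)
M = 1.016 × 10^30 kg
GM = G × M = 6.674 × 10^-11 × 1.016 × 10^30 = 6.78078 × 10^19 m³/s²
a = 217.6 Mm = 2.176 × 10^8 m
a³ = 1.03033 × 10^25 m³
T = 2π √(a³/GM) = 2π √((1.03033 × 10^25) / (6.78078 × 10^19)) = 2π × 389.806 s
T = 2449.22 s ≈ 40.82 minutes

Final answer: 40.82 minutes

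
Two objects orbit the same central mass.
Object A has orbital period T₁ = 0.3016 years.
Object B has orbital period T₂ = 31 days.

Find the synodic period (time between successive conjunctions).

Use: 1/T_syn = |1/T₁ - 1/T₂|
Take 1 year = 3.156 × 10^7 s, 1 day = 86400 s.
T₁ = 0.3016 years = 9.5185 × 10^6 s
T₂ = 31 days = 2.6784 × 10^6 s
1/T₁ = 1.05059 × 10^-7 s⁻¹
1/T₂ = 3.73357 × 10^-7 s⁻¹
|1/T₁ − 1/T₂| = 2.68299 × 10^-7 s⁻¹
T_syn = 1 / |1/T₁ − 1/T₂| = 3.72719 × 10^6 s ≈ 0.1181 years

Final answer: T_syn = 0.1181 years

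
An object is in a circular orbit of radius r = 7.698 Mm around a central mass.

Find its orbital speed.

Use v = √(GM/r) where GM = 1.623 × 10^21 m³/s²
r = 7.698 Mm = 7.698 × 10^6 m
GM = 1.623 × 10^21 m³/s²
GM/r = (1.623 × 10^21) / (7.698 × 10^6) = 2.10834 × 10^14 m²/s²
v = √(GM/r) = 1.45201 × 10^7 m/s ≈ 1.452 × 10^4 km/s

Final answer: 1.452 × 10^4 km/s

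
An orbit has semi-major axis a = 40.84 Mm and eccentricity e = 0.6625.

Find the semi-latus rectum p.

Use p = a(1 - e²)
a = 40.84 Mm = 4.084 × 10^7 m
e = 0.6625,  e² = 0.438906,  1 − e² = 0.561094
p = a(1 − e²) = 4.084 × 10^7 m × 0.561094 = 2.29151 × 10^7 m ≈ 22.92 Mm

Final answer: p = 22.92 Mm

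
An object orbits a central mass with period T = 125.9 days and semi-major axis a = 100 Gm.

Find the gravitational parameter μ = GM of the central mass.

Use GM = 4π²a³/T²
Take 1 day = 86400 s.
T = 125.9 days = 1.08778 × 10^7 s
a = 100 Gm = 1 × 10^11 m
a³ = 1 × 10^33 m³
T² = 1.18326 × 10^14 s²
GM = 4π² × (1 × 10^33) / (1.18326 × 10^14) = 3.33642 × 10^20 m³/s²
GM ≈ 3.336 × 10^20 m³/s²

Final answer: GM = 3.336 × 10^20 m³/s²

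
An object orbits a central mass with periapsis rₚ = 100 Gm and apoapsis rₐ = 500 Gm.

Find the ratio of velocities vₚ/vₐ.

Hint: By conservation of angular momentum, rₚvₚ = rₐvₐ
rₚ = 100 Gm = 1 × 10^11 m
rₐ = 500 Gm = 5 × 10^11 m
rₚvₚ = rₐvₐ  ⇒  vₚ/vₐ = rₐ/rₚ
vₚ/vₐ = (5 × 10^11) / (1 × 10^11) = 5

Final answer: vₚ/vₐ = 5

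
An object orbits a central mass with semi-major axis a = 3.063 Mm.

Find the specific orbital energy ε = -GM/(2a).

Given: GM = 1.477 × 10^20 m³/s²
a = 3.063 Mm = 3.063 × 10^6 m
GM = 1.477 × 10^20 m³/s²
2a = 6.126 × 10^6 m
ε = −GM/(2a) = -2.41103 × 10^13 J/kg ≈ -2.411 × 10^4 GJ/kg

Final answer: -2.411 × 10^4 GJ/kg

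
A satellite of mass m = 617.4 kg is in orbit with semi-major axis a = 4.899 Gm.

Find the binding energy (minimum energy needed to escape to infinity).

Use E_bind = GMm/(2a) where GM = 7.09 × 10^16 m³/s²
a = 4.899 Gm = 4.899 × 10^9 m
GM = 7.09 × 10^16 m³/s²
m = 617.4 kg
GMm = 7.09 × 10^16 × 617.4 = 4.37737 × 10^19 m³·kg/s²
2a = 9.798 × 10^9 m
E_bind = GMm/(2a) = 4.46761 × 10^9 J ≈ 4.468 GJ

Final answer: 4.468 GJ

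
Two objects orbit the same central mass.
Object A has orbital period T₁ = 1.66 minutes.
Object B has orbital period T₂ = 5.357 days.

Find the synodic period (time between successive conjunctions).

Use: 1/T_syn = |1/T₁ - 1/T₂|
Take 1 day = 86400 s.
T₁ = 1.66 minutes = 99.6 s
T₂ = 5.357 days = 462845 s
1/T₁ = 0.0100402 s⁻¹
1/T₂ = 2.16055 × 10^-6 s⁻¹
|1/T₁ − 1/T₂| = 0.010038 s⁻¹
T_syn = 1 / |1/T₁ − 1/T₂| = 99.6214 s ≈ 1.66 minutes

Final answer: T_syn = 1.66 minutes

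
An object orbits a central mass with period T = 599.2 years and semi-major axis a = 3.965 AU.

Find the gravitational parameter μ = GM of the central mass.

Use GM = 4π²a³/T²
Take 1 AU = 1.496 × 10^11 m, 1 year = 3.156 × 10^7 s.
T = 599.2 years = 1.89108 × 10^10 s
a = 3.965 AU = 5.93164 × 10^11 m
a³ = 2.08701 × 10^35 m³
T² = 3.57617 × 10^20 s²
GM = 4π² × (2.08701 × 10^35) / (3.57617 × 10^20) = 2.30392 × 10^16 m³/s²
GM ≈ 2.304 × 10^16 m³/s²

Final answer: GM = 2.304 × 10^16 m³/s²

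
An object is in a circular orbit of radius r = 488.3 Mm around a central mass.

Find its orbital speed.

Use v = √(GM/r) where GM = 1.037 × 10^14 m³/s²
r = 488.3 Mm = 4.883 × 10^8 m
GM = 1.037 × 10^14 m³/s²
GM/r = (1.037 × 10^14) / (4.883 × 10^8) = 212369 m²/s²
v = √(GM/r) = 460.836 m/s ≈ 460.8 m/s

Final answer: 460.8 m/s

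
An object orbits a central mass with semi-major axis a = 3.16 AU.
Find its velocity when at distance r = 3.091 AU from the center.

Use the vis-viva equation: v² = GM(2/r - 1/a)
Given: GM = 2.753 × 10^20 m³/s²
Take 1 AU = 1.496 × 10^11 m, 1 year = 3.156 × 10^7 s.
a = 3.16 AU = 4.72736 × 10^11 m
r = 3.091 AU = 4.62414 × 10^11 m
GM = 2.753 × 10^20 m³/s²
2/r − 1/a = 4.32513 × 10^-12 − 2.11535 × 10^-12 = 2.20979 × 10^-12 m⁻¹
v² = GM (2/r − 1/a) = 6.08354 × 10^8 m²/s²
v = 24664.8 m/s ≈ 5.203 AU/year

Final answer: 5.203 AU/year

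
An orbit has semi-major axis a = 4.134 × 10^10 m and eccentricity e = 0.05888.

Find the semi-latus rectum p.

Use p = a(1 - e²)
a = 4.134 × 10^10 m
e = 0.05888,  e² = 0.00346685,  1 − e² = 0.996533
p = a(1 − e²) = 4.134 × 10^10 m × 0.996533 = 4.11967 × 10^10 m ≈ 4.12 × 10^10 m

Final answer: p = 4.12 × 10^10 m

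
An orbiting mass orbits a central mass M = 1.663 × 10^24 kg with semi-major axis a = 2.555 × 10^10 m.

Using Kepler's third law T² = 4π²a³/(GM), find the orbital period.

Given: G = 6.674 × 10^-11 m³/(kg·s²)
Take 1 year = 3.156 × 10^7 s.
M = 1.663 × 10^24 kg
GM = G × M = 6.674 × 10^-11 × 1.663 × 10^24 = 1.10989 × 10^14 m³/s²
a = 2.555 × 10^10 m
a³ = 1.66791 × 10^31 m³
T = 2π √(a³/GM) = 2π √((1.66791 × 10^31) / (1.10989 × 10^14)) = 2π × 3.87657 × 10^8 s
T = 2.43572 × 10^9 s ≈ 77.18 years

Final answer: 77.18 years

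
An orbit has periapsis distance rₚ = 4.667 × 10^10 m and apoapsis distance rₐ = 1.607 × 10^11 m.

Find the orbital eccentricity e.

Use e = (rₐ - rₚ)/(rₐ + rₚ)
rₚ = 4.667 × 10^10 m
rₐ = 1.607 × 10^11 m
rₐ − rₚ = 1.1403 × 10^11 m
rₐ + rₚ = 2.0737 × 10^11 m
e = (rₐ − rₚ)/(rₐ + rₚ) = 0.549887

Final answer: e = 0.5499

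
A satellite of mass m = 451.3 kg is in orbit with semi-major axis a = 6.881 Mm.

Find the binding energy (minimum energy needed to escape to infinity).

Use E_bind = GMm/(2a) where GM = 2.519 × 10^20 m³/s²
a = 6.881 Mm = 6.881 × 10^6 m
GM = 2.519 × 10^20 m³/s²
m = 451.3 kg
GMm = 2.519 × 10^20 × 451.3 = 1.13682 × 10^23 m³·kg/s²
2a = 1.3762 × 10^7 m
E_bind = GMm/(2a) = 8.26061 × 10^15 J ≈ 8.261 PJ

Final answer: 8.261 PJ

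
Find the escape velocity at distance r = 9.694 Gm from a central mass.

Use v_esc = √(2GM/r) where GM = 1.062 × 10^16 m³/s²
r = 9.694 Gm = 9.694 × 10^9 m
GM = 1.062 × 10^16 m³/s²
2GM/r = 2 × (1.062 × 10^16) / (9.694 × 10^9) = 2.19105 × 10^6 m²/s²
v_esc = √(2GM/r) = 1480.22 m/s ≈ 1.48 km/s

Final answer: 1.48 km/s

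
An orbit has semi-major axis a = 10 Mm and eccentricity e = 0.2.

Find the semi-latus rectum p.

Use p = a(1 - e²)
a = 10 Mm = 1 × 10^7 m
e = 0.2,  e² = 0.04,  1 − e² = 0.96
p = a(1 − e²) = 1 × 10^7 m × 0.96 = 9.6 × 10^6 m ≈ 9.6 Mm

Final answer: p = 9.6 Mm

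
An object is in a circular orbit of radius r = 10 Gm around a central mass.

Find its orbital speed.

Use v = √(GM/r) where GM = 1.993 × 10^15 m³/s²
r = 10 Gm = 1 × 10^10 m
GM = 1.993 × 10^15 m³/s²
GM/r = (1.993 × 10^15) / (1 × 10^10) = 199300 m²/s²
v = √(GM/r) = 446.43 m/s ≈ 446.4 m/s

Final answer: 446.4 m/s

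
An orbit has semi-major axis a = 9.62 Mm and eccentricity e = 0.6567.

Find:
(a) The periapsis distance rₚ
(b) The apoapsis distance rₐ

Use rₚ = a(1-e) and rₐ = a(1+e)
a = 9.62 Mm = 9.62 × 10^6 m
e = 0.6567:  1 − e = 0.3433,  1 + e = 1.6567
(a) rₚ = a(1 − e) = 9.62 × 10^6 m × 0.3433 = 3.30255 × 10^6 m ≈ 3.303 Mm
(b) rₐ = a(1 + e) = 9.62 × 10^6 m × 1.6567 = 1.59375 × 10^7 m ≈ 15.94 Mm

Final answer:
(a) rₚ = 3.303 Mm
(b) rₐ = 15.94 Mm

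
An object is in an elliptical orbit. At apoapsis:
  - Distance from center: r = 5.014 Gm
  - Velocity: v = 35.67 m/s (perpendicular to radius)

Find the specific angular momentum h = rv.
r = 5.014 Gm = 5.014 × 10^9 m
v = 35.67 m/s
h = rv = 5.014 × 10^9 × 35.67 = 1.78849 × 10^11 m²/s ≈ 1.788 × 10^11 m²/s

Final answer: h = 1.788 × 10^11 m²/s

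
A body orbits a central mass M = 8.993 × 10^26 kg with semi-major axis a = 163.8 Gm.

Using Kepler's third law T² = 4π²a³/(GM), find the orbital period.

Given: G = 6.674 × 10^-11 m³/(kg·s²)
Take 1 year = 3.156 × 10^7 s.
M = 8.993 × 10^26 kg
GM = G × M = 6.674 × 10^-11 × 8.993 × 10^26 = 6.00193 × 10^16 m³/s²
a = 163.8 Gm = 1.638 × 10^11 m
a³ = 4.39483 × 10^33 m³
T = 2π √(a³/GM) = 2π √((4.39483 × 10^33) / (6.00193 × 10^16)) = 2π × 2.70599 × 10^8 s
T = 1.70022 × 10^9 s ≈ 53.87 years

Final answer: 53.87 years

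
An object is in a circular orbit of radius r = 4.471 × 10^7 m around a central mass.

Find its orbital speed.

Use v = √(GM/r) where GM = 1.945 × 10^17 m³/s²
r = 4.471 × 10^7 m
GM = 1.945 × 10^17 m³/s²
GM/r = (1.945 × 10^17) / (4.471 × 10^7) = 4.35026 × 10^9 m²/s²
v = √(GM/r) = 65956.5 m/s ≈ 65.96 km/s

Final answer: 65.96 km/s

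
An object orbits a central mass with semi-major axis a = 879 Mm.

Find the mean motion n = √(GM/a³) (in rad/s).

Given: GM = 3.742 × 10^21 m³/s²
a = 879 Mm = 8.79 × 10^8 m
GM = 3.742 × 10^21 m³/s²
a³ = 6.79151 × 10^26 m³
GM/a³ = (3.742 × 10^21) / (6.79151 × 10^26) = 5.50982 × 10^-6 s⁻²
n = √(GM/a³) = 0.0023473 rad/s ≈ 0.002347 rad/s

Final answer: n = 0.002347 rad/s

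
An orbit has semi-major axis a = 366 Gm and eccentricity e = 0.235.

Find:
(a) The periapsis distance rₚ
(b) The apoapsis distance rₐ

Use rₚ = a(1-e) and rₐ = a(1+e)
a = 366 Gm = 3.66 × 10^11 m
e = 0.235:  1 − e = 0.765,  1 + e = 1.235
(a) rₚ = a(1 − e) = 3.66 × 10^11 m × 0.765 = 2.7999 × 10^11 m ≈ 280 Gm
(b) rₐ = a(1 + e) = 3.66 × 10^11 m × 1.235 = 4.5201 × 10^11 m ≈ 452 Gm

Final answer:
(a) rₚ = 280 Gm
(b) rₐ = 452 Gm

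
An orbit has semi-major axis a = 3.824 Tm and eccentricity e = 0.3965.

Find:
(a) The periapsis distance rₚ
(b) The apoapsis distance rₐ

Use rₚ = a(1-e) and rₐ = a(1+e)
a = 3.824 Tm = 3.824 × 10^12 m
e = 0.3965:  1 − e = 0.6035,  1 + e = 1.3965
(a) rₚ = a(1 − e) = 3.824 × 10^12 m × 0.6035 = 2.30778 × 10^12 m ≈ 2.308 Tm
(b) rₐ = a(1 + e) = 3.824 × 10^12 m × 1.3965 = 5.34022 × 10^12 m ≈ 5.34 Tm

Final answer:
(a) rₚ = 2.308 Tm
(b) rₐ = 5.34 Tm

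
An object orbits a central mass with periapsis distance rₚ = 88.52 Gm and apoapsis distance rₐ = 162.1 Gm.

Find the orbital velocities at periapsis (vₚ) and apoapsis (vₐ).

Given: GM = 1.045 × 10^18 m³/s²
rₚ = 88.52 Gm = 8.852 × 10^10 m
rₐ = 162.1 Gm = 1.621 × 10^11 m
GM = 1.045 × 10^18 m³/s²
a = (rₚ + rₐ)/2 = 1.2531 × 10^11 m
Vis-viva: v² = GM (2/r − 1/a)
vₚ² = 1.045 × 10^18 × (2.25938 × 10^-11 − 7.98021 × 10^-12) = 1.52712 × 10^7 m²/s²
vₚ = 3907.83 m/s ≈ 3.908 km/s
vₐ² = 1.045 × 10^18 × (1.23381 × 10^-11 − 7.98021 × 10^-12) = 4.55396 × 10^6 m²/s²
vₐ = 2134 m/s ≈ 2.134 km/s

Final answer: vₚ = 3.908 km/s, vₐ = 2.134 km/s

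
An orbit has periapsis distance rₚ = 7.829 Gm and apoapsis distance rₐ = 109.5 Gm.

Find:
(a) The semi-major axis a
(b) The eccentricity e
rₚ = 7.829 Gm = 7.829 × 10^9 m
rₐ = 109.5 Gm = 1.095 × 10^11 m
(a) a = (rₚ + rₐ)/2 = 5.86645 × 10^10 m ≈ 58.66 Gm
(b) e = (rₐ − rₚ)/(rₐ + rₚ) = (1.01671 × 10^11) / (1.17329 × 10^11) = 0.866546

Final answer:
(a) a = 58.66 Gm
(b) e = 0.8665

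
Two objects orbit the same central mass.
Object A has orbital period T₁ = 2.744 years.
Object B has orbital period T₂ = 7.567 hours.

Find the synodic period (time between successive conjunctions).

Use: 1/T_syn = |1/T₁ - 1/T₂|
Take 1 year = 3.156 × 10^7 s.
T₁ = 2.744 years = 8.66006 × 10^7 s
T₂ = 7.567 hours = 27241.2 s
1/T₁ = 1.15473 × 10^-8 s⁻¹
1/T₂ = 3.67091 × 10^-5 s⁻¹
|1/T₁ − 1/T₂| = 3.66976 × 10^-5 s⁻¹
T_syn = 1 / |1/T₁ − 1/T₂| = 27249.8 s ≈ 7.569 hours

Final answer: T_syn = 7.569 hours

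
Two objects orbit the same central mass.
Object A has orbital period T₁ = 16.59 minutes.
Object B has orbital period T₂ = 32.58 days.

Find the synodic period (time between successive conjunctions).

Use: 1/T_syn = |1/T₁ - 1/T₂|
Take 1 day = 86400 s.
T₁ = 16.59 minutes = 995.4 s
T₂ = 32.58 days = 2.81491 × 10^6 s
1/T₁ = 0.00100462 s⁻¹
1/T₂ = 3.55251 × 10^-7 s⁻¹
|1/T₁ − 1/T₂| = 0.00100427 s⁻¹
T_syn = 1 / |1/T₁ − 1/T₂| = 995.752 s ≈ 16.6 minutes

Final answer: T_syn = 16.6 minutes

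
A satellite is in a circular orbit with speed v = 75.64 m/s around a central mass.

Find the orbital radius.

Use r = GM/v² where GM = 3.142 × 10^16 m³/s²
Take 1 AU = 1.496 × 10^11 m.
v = 75.64 m/s
GM = 3.142 × 10^16 m³/s²
v² = 5721.41 m²/s²
r = GM/v² = (3.142 × 10^16) / 5721.41 = 5.49165 × 10^12 m ≈ 36.71 AU

Final answer: 36.71 AU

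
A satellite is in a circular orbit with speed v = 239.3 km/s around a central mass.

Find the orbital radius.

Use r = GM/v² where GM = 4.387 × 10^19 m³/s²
v = 239.3 km/s = 239300 m/s
GM = 4.387 × 10^19 m³/s²
v² = 5.72645 × 10^10 m²/s²
r = GM/v² = (4.387 × 10^19) / (5.72645 × 10^10) = 7.66094 × 10^8 m ≈ 766.1 Mm

Final answer: 766.1 Mm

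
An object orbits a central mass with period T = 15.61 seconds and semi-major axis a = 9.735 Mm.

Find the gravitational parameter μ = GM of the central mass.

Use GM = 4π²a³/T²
T = 15.61 seconds
a = 9.735 Mm = 9.735 × 10^6 m
a³ = 9.22588 × 10^20 m³
T² = 243.672 s²
GM = 4π² × (9.22588 × 10^20) / 243.672 = 1.49473 × 10^20 m³/s²
GM ≈ 1.495 × 10^20 m³/s²

Final answer: GM = 1.495 × 10^20 m³/s²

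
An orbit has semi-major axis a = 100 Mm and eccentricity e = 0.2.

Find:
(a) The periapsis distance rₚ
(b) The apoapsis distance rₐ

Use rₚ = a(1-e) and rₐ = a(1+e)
a = 100 Mm = 1 × 10^8 m
e = 0.2:  1 − e = 0.8,  1 + e = 1.2
(a) rₚ = a(1 − e) = 1 × 10^8 m × 0.8 = 8 × 10^7 m ≈ 80 Mm
(b) rₐ = a(1 + e) = 1 × 10^8 m × 1.2 = 1.2 × 10^8 m ≈ 120 Mm

Final answer:
(a) rₚ = 80 Mm
(b) rₐ = 120 Mm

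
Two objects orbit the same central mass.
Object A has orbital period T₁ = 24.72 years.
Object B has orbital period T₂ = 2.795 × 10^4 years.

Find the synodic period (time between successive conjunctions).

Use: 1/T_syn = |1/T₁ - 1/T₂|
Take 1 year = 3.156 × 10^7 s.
T₁ = 24.72 years = 7.80163 × 10^8 s
T₂ = 2.795 × 10^4 years = 8.82102 × 10^11 s
1/T₁ = 1.28178 × 10^-9 s⁻¹
1/T₂ = 1.13366 × 10^-12 s⁻¹
|1/T₁ − 1/T₂| = 1.28065 × 10^-9 s⁻¹
T_syn = 1 / |1/T₁ − 1/T₂| = 7.80854 × 10^8 s ≈ 24.74 years

Final answer: T_syn = 24.74 years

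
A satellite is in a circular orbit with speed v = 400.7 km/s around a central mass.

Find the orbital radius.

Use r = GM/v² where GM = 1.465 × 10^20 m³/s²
v = 400.7 km/s = 400700 m/s
GM = 1.465 × 10^20 m³/s²
v² = 1.6056 × 10^11 m²/s²
r = GM/v² = (1.465 × 10^20) / (1.6056 × 10^11) = 9.12429 × 10^8 m ≈ 9.124 × 10^8 m

Final answer: 9.124 × 10^8 m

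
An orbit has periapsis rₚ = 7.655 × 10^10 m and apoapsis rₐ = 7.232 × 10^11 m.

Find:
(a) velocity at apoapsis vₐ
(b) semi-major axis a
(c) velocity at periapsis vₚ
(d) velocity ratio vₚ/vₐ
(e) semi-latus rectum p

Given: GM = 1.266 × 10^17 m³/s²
rₚ = 7.655 × 10^10 m
rₐ = 7.232 × 10^11 m
GM = 1.266 × 10^17 m³/s²
a = (rₚ + rₐ)/2 = 3.99875 × 10^11 m
e = (rₐ − rₚ)/(rₐ + rₚ) = (6.4665 × 10^11) / (7.9975 × 10^11) = 0.808565
(a) vₐ² = GM (2/rₐ − 1/a) = 1.266 × 10^17 × (2.76549 × 10^-12 − 2.50078 × 10^-12) = 33511.7 m²/s²;  vₐ = 183.062 m/s ≈ 183.1 m/s
(b) a = 3.99875 × 10^11 m ≈ 3.999 × 10^11 m
(c) vₚ² = GM (2/rₚ − 1/a) = 1.266 × 10^17 × (2.61267 × 10^-11 − 2.50078 × 10^-12) = 2.99104 × 10^6 m²/s²;  vₚ = 1729.46 m/s ≈ 1.729 km/s
(d) vₚ/vₐ = rₐ/rₚ (angular momentum) = (7.232 × 10^11) / (7.655 × 10^10) = 9.44742 ≈ 9.447
(e) 1 − e² = 0.346222;  p = a(1 − e²) = 3.99875 × 10^11 × 0.346222 = 1.38446 × 10^11 m ≈ 1.384 × 10^11 m

Final answer:
(a) velocity at apoapsis vₐ = 183.1 m/s
(b) semi-major axis a = 3.999 × 10^11 m
(c) velocity at periapsis vₚ = 1.729 km/s
(d) velocity ratio vₚ/vₐ = 9.447
(e) semi-latus rectum p = 1.384 × 10^11 m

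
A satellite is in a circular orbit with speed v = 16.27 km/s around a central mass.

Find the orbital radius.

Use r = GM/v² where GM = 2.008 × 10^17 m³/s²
v = 16.27 km/s = 16270 m/s
GM = 2.008 × 10^17 m³/s²
v² = 2.64713 × 10^8 m²/s²
r = GM/v² = (2.008 × 10^17) / (2.64713 × 10^8) = 7.58558 × 10^8 m ≈ 758.6 Mm

Final answer: 758.6 Mm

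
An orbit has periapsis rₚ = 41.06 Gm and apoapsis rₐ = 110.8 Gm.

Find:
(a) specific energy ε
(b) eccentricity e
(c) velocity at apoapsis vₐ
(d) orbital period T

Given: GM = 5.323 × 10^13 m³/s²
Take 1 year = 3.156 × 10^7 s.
rₚ = 41.06 Gm = 4.106 × 10^10 m
rₐ = 110.8 Gm = 1.108 × 10^11 m
GM = 5.323 × 10^13 m³/s²
a = (rₚ + rₐ)/2 = 7.593 × 10^10 m
e = (rₐ − rₚ)/(rₐ + rₚ) = (6.974 × 10^10) / (1.5186 × 10^11) = 0.459239
(a) 2a = 1.5186 × 10^11 m;  ε = −GM/(2a) = -350.52 J/kg ≈ -350.5 J/kg
(b) e = 0.459239 ≈ 0.4592
(c) vₐ² = GM (2/rₐ − 1/a) = 5.323 × 10^13 × (1.80505 × 10^-11 − 1.317 × 10^-11) = 259.79 m²/s²;  vₐ = 16.118 m/s ≈ 16.12 m/s
(d) a³ = 4.37764 × 10^32 m³;  T = 2π √(a³/GM) = 2π × 2.86775 × 10^9 s = 1.80186 × 10^10 s ≈ 570.9 years

Final answer:
(a) specific energy ε = -350.5 J/kg
(b) eccentricity e = 0.4592
(c) velocity at apoapsis vₐ = 16.12 m/s
(d) orbital period T = 570.9 years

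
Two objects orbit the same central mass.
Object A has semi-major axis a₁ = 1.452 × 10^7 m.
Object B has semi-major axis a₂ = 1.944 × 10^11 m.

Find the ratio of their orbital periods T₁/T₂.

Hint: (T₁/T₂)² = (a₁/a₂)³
a₁ = 1.452 × 10^7 m
a₂ = 1.944 × 10^11 m
a₁/a₂ = 7.46914 × 10^-5
T₁/T₂ = (a₁/a₂)^(3/2) = (7.46914 × 10^-5)^1.5 = 6.45514 × 10^-7

Final answer: T₁/T₂ = 6.455 × 10^-7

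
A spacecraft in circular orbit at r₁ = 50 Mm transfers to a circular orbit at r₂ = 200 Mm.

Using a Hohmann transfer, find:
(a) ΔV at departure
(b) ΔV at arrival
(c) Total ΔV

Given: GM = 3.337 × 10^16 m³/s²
r₁ = 50 Mm = 5 × 10^7 m
r₂ = 200 Mm = 2 × 10^8 m
GM = 3.337 × 10^16 m³/s²
Transfer ellipse: a_t = (r₁ + r₂)/2 = 1.25 × 10^8 m
Circular speed at r₁: v₁ = √(GM/r₁) = 25834.1 m/s
Transfer speed at r₁ (periapsis): v₁ₜ = √(GM(2/r₁ − 1/a_t)) = 32677.8 m/s
(a) ΔV₁ = v₁ₜ − v₁ = 6843.74 m/s ≈ 6.844 km/s
Circular speed at r₂: v₂ = √(GM/r₂) = 12917 m/s
Transfer speed at r₂ (apoapsis): v₂ₜ = √(GM(2/r₂ − 1/a_t)) = 8169.46 m/s
(b) ΔV₂ = v₂ − v₂ₜ = 4747.59 m/s ≈ 4.748 km/s
(c) ΔV_total = ΔV₁ + ΔV₂ = 11591.3 m/s ≈ 11.59 km/s

Final answer:
(a) ΔV₁ = 6.844 km/s
(b) ΔV₂ = 4.748 km/s
(c) ΔV_total = 11.59 km/s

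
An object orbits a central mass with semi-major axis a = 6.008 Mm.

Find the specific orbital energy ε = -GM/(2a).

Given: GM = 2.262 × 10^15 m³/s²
a = 6.008 Mm = 6.008 × 10^6 m
GM = 2.262 × 10^15 m³/s²
2a = 1.2016 × 10^7 m
ε = −GM/(2a) = -1.88249 × 10^8 J/kg ≈ -188.2 MJ/kg

Final answer: -188.2 MJ/kg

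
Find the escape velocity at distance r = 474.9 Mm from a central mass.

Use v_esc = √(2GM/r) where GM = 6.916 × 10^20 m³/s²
r = 474.9 Mm = 4.749 × 10^8 m
GM = 6.916 × 10^20 m³/s²
2GM/r = 2 × (6.916 × 10^20) / (4.749 × 10^8) = 2.91261 × 10^12 m²/s²
v_esc = √(2GM/r) = 1.70664 × 10^6 m/s ≈ 1707 km/s

Final answer: 1707 km/s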